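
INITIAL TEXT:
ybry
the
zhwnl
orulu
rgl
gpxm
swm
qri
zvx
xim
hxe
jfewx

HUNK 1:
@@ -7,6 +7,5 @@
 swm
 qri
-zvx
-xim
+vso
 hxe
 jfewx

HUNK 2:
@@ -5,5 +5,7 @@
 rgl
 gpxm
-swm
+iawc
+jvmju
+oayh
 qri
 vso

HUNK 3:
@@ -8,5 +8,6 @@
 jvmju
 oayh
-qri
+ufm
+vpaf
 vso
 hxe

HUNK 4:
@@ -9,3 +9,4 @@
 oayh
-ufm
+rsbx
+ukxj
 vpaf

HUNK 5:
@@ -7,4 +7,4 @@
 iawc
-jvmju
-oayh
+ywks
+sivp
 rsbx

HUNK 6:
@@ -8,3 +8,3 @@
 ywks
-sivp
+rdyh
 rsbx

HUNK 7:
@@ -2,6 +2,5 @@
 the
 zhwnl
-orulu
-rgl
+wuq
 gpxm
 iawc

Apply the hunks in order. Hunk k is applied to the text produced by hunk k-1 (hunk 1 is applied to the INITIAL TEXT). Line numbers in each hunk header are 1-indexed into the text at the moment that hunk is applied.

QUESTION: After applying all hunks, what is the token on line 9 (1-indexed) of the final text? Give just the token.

Answer: rsbx

Derivation:
Hunk 1: at line 7 remove [zvx,xim] add [vso] -> 11 lines: ybry the zhwnl orulu rgl gpxm swm qri vso hxe jfewx
Hunk 2: at line 5 remove [swm] add [iawc,jvmju,oayh] -> 13 lines: ybry the zhwnl orulu rgl gpxm iawc jvmju oayh qri vso hxe jfewx
Hunk 3: at line 8 remove [qri] add [ufm,vpaf] -> 14 lines: ybry the zhwnl orulu rgl gpxm iawc jvmju oayh ufm vpaf vso hxe jfewx
Hunk 4: at line 9 remove [ufm] add [rsbx,ukxj] -> 15 lines: ybry the zhwnl orulu rgl gpxm iawc jvmju oayh rsbx ukxj vpaf vso hxe jfewx
Hunk 5: at line 7 remove [jvmju,oayh] add [ywks,sivp] -> 15 lines: ybry the zhwnl orulu rgl gpxm iawc ywks sivp rsbx ukxj vpaf vso hxe jfewx
Hunk 6: at line 8 remove [sivp] add [rdyh] -> 15 lines: ybry the zhwnl orulu rgl gpxm iawc ywks rdyh rsbx ukxj vpaf vso hxe jfewx
Hunk 7: at line 2 remove [orulu,rgl] add [wuq] -> 14 lines: ybry the zhwnl wuq gpxm iawc ywks rdyh rsbx ukxj vpaf vso hxe jfewx
Final line 9: rsbx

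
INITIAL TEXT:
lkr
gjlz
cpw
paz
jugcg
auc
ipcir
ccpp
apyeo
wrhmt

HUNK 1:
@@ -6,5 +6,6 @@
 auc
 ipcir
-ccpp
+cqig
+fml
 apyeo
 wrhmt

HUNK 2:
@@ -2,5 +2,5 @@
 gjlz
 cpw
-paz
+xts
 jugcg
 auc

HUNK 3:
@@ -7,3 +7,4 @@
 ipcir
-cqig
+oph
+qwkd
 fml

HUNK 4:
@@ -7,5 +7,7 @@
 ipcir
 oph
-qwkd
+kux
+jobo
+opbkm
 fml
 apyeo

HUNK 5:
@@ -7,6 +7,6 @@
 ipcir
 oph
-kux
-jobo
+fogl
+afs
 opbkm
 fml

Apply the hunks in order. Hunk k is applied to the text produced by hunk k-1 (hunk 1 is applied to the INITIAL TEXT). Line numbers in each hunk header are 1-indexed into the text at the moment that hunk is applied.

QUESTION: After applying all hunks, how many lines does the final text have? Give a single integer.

Hunk 1: at line 6 remove [ccpp] add [cqig,fml] -> 11 lines: lkr gjlz cpw paz jugcg auc ipcir cqig fml apyeo wrhmt
Hunk 2: at line 2 remove [paz] add [xts] -> 11 lines: lkr gjlz cpw xts jugcg auc ipcir cqig fml apyeo wrhmt
Hunk 3: at line 7 remove [cqig] add [oph,qwkd] -> 12 lines: lkr gjlz cpw xts jugcg auc ipcir oph qwkd fml apyeo wrhmt
Hunk 4: at line 7 remove [qwkd] add [kux,jobo,opbkm] -> 14 lines: lkr gjlz cpw xts jugcg auc ipcir oph kux jobo opbkm fml apyeo wrhmt
Hunk 5: at line 7 remove [kux,jobo] add [fogl,afs] -> 14 lines: lkr gjlz cpw xts jugcg auc ipcir oph fogl afs opbkm fml apyeo wrhmt
Final line count: 14

Answer: 14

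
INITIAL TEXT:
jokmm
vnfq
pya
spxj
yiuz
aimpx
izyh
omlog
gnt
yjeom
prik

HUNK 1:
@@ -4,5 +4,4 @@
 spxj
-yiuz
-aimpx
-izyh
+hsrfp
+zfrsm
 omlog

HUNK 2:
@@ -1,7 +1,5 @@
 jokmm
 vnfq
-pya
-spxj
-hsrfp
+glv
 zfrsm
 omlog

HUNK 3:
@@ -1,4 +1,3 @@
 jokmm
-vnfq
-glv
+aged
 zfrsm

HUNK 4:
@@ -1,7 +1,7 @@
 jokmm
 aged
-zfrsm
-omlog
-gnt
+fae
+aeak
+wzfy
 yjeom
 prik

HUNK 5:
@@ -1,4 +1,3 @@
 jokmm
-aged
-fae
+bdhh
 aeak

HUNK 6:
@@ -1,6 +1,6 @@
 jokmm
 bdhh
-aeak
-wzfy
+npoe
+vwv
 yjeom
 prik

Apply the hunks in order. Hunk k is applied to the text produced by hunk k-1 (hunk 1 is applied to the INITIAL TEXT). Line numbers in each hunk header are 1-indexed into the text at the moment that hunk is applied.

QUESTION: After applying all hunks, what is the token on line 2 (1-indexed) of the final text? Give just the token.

Answer: bdhh

Derivation:
Hunk 1: at line 4 remove [yiuz,aimpx,izyh] add [hsrfp,zfrsm] -> 10 lines: jokmm vnfq pya spxj hsrfp zfrsm omlog gnt yjeom prik
Hunk 2: at line 1 remove [pya,spxj,hsrfp] add [glv] -> 8 lines: jokmm vnfq glv zfrsm omlog gnt yjeom prik
Hunk 3: at line 1 remove [vnfq,glv] add [aged] -> 7 lines: jokmm aged zfrsm omlog gnt yjeom prik
Hunk 4: at line 1 remove [zfrsm,omlog,gnt] add [fae,aeak,wzfy] -> 7 lines: jokmm aged fae aeak wzfy yjeom prik
Hunk 5: at line 1 remove [aged,fae] add [bdhh] -> 6 lines: jokmm bdhh aeak wzfy yjeom prik
Hunk 6: at line 1 remove [aeak,wzfy] add [npoe,vwv] -> 6 lines: jokmm bdhh npoe vwv yjeom prik
Final line 2: bdhh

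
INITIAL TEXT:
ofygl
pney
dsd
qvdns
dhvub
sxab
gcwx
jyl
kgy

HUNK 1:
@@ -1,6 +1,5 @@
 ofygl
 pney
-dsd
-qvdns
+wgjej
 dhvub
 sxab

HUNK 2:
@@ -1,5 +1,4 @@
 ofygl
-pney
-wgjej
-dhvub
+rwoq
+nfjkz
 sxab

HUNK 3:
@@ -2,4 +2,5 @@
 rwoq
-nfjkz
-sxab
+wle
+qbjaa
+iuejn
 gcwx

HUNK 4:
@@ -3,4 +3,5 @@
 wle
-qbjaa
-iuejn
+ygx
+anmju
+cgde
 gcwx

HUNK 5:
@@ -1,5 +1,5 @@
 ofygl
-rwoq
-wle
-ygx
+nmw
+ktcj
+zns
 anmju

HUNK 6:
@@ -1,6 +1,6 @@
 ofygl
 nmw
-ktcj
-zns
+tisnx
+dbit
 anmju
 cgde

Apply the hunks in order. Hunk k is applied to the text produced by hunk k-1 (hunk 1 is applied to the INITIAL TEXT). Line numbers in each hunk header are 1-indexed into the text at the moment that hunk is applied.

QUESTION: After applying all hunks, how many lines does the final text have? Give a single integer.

Hunk 1: at line 1 remove [dsd,qvdns] add [wgjej] -> 8 lines: ofygl pney wgjej dhvub sxab gcwx jyl kgy
Hunk 2: at line 1 remove [pney,wgjej,dhvub] add [rwoq,nfjkz] -> 7 lines: ofygl rwoq nfjkz sxab gcwx jyl kgy
Hunk 3: at line 2 remove [nfjkz,sxab] add [wle,qbjaa,iuejn] -> 8 lines: ofygl rwoq wle qbjaa iuejn gcwx jyl kgy
Hunk 4: at line 3 remove [qbjaa,iuejn] add [ygx,anmju,cgde] -> 9 lines: ofygl rwoq wle ygx anmju cgde gcwx jyl kgy
Hunk 5: at line 1 remove [rwoq,wle,ygx] add [nmw,ktcj,zns] -> 9 lines: ofygl nmw ktcj zns anmju cgde gcwx jyl kgy
Hunk 6: at line 1 remove [ktcj,zns] add [tisnx,dbit] -> 9 lines: ofygl nmw tisnx dbit anmju cgde gcwx jyl kgy
Final line count: 9

Answer: 9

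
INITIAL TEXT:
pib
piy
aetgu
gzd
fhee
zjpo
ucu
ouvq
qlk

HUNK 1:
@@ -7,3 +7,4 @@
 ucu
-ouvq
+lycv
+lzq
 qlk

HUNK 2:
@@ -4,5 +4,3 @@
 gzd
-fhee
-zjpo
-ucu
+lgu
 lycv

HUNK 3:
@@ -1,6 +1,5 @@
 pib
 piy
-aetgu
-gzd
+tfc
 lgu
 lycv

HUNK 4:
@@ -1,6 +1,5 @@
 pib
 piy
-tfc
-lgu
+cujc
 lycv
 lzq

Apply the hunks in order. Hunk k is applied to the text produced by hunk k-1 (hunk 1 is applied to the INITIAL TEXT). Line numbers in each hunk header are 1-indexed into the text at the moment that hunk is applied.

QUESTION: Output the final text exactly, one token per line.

Hunk 1: at line 7 remove [ouvq] add [lycv,lzq] -> 10 lines: pib piy aetgu gzd fhee zjpo ucu lycv lzq qlk
Hunk 2: at line 4 remove [fhee,zjpo,ucu] add [lgu] -> 8 lines: pib piy aetgu gzd lgu lycv lzq qlk
Hunk 3: at line 1 remove [aetgu,gzd] add [tfc] -> 7 lines: pib piy tfc lgu lycv lzq qlk
Hunk 4: at line 1 remove [tfc,lgu] add [cujc] -> 6 lines: pib piy cujc lycv lzq qlk

Answer: pib
piy
cujc
lycv
lzq
qlk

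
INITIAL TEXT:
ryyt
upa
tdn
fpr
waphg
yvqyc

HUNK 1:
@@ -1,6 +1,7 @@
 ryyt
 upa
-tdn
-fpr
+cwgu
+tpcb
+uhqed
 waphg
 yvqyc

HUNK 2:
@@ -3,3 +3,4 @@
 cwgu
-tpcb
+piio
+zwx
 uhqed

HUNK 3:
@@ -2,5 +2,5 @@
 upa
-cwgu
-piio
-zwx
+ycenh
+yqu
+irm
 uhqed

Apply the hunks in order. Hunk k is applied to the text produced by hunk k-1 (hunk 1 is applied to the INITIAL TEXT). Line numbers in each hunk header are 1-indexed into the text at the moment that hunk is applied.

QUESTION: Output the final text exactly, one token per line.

Answer: ryyt
upa
ycenh
yqu
irm
uhqed
waphg
yvqyc

Derivation:
Hunk 1: at line 1 remove [tdn,fpr] add [cwgu,tpcb,uhqed] -> 7 lines: ryyt upa cwgu tpcb uhqed waphg yvqyc
Hunk 2: at line 3 remove [tpcb] add [piio,zwx] -> 8 lines: ryyt upa cwgu piio zwx uhqed waphg yvqyc
Hunk 3: at line 2 remove [cwgu,piio,zwx] add [ycenh,yqu,irm] -> 8 lines: ryyt upa ycenh yqu irm uhqed waphg yvqyc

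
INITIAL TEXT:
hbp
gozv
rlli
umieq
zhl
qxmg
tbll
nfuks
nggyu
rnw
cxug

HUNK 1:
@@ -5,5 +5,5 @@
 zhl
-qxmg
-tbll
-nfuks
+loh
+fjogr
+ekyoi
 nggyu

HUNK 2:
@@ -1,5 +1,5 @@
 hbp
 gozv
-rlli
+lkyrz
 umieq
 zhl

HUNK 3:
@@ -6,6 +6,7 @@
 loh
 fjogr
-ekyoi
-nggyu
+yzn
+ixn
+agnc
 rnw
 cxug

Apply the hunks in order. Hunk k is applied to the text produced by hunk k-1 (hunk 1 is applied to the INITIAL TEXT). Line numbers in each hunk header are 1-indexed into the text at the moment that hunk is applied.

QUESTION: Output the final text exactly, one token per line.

Answer: hbp
gozv
lkyrz
umieq
zhl
loh
fjogr
yzn
ixn
agnc
rnw
cxug

Derivation:
Hunk 1: at line 5 remove [qxmg,tbll,nfuks] add [loh,fjogr,ekyoi] -> 11 lines: hbp gozv rlli umieq zhl loh fjogr ekyoi nggyu rnw cxug
Hunk 2: at line 1 remove [rlli] add [lkyrz] -> 11 lines: hbp gozv lkyrz umieq zhl loh fjogr ekyoi nggyu rnw cxug
Hunk 3: at line 6 remove [ekyoi,nggyu] add [yzn,ixn,agnc] -> 12 lines: hbp gozv lkyrz umieq zhl loh fjogr yzn ixn agnc rnw cxug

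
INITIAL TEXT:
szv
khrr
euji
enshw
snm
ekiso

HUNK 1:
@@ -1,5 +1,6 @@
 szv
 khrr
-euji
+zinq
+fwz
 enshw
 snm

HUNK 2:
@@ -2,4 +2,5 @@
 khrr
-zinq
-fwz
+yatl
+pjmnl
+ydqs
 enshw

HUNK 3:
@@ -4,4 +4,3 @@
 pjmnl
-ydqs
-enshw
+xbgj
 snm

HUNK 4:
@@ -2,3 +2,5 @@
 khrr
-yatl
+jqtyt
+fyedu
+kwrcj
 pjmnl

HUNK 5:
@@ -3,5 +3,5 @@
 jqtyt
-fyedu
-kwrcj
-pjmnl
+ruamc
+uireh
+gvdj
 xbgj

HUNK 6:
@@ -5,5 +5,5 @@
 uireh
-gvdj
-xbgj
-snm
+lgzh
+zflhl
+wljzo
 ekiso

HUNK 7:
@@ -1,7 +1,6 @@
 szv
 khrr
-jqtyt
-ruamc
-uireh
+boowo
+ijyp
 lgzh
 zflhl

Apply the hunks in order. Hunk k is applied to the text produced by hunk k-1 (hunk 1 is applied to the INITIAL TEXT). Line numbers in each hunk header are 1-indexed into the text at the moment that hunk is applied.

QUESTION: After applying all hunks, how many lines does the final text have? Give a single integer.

Hunk 1: at line 1 remove [euji] add [zinq,fwz] -> 7 lines: szv khrr zinq fwz enshw snm ekiso
Hunk 2: at line 2 remove [zinq,fwz] add [yatl,pjmnl,ydqs] -> 8 lines: szv khrr yatl pjmnl ydqs enshw snm ekiso
Hunk 3: at line 4 remove [ydqs,enshw] add [xbgj] -> 7 lines: szv khrr yatl pjmnl xbgj snm ekiso
Hunk 4: at line 2 remove [yatl] add [jqtyt,fyedu,kwrcj] -> 9 lines: szv khrr jqtyt fyedu kwrcj pjmnl xbgj snm ekiso
Hunk 5: at line 3 remove [fyedu,kwrcj,pjmnl] add [ruamc,uireh,gvdj] -> 9 lines: szv khrr jqtyt ruamc uireh gvdj xbgj snm ekiso
Hunk 6: at line 5 remove [gvdj,xbgj,snm] add [lgzh,zflhl,wljzo] -> 9 lines: szv khrr jqtyt ruamc uireh lgzh zflhl wljzo ekiso
Hunk 7: at line 1 remove [jqtyt,ruamc,uireh] add [boowo,ijyp] -> 8 lines: szv khrr boowo ijyp lgzh zflhl wljzo ekiso
Final line count: 8

Answer: 8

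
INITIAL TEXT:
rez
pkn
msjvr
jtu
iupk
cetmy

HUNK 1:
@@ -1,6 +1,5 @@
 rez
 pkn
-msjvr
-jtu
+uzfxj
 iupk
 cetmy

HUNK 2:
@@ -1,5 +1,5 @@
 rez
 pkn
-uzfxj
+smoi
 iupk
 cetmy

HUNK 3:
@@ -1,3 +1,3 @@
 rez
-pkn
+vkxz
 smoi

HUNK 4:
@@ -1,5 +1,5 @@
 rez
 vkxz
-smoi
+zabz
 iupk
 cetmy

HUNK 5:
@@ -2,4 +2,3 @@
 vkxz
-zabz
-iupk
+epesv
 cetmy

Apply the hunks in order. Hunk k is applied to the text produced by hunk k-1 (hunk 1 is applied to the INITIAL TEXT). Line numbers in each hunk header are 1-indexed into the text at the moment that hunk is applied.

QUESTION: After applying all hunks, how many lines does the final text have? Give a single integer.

Answer: 4

Derivation:
Hunk 1: at line 1 remove [msjvr,jtu] add [uzfxj] -> 5 lines: rez pkn uzfxj iupk cetmy
Hunk 2: at line 1 remove [uzfxj] add [smoi] -> 5 lines: rez pkn smoi iupk cetmy
Hunk 3: at line 1 remove [pkn] add [vkxz] -> 5 lines: rez vkxz smoi iupk cetmy
Hunk 4: at line 1 remove [smoi] add [zabz] -> 5 lines: rez vkxz zabz iupk cetmy
Hunk 5: at line 2 remove [zabz,iupk] add [epesv] -> 4 lines: rez vkxz epesv cetmy
Final line count: 4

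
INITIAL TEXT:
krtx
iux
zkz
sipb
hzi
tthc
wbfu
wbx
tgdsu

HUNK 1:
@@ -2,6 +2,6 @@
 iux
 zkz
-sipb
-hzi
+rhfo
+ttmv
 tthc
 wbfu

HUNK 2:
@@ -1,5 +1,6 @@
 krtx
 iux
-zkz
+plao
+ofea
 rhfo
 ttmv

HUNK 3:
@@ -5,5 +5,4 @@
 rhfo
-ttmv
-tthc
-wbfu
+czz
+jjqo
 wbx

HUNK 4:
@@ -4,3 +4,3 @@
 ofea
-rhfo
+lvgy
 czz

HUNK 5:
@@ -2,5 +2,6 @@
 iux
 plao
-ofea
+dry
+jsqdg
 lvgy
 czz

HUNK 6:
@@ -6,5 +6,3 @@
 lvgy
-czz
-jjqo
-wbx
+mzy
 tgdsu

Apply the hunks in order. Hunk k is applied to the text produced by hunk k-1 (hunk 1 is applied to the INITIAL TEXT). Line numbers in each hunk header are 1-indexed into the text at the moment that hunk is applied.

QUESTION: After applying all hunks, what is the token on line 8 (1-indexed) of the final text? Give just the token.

Answer: tgdsu

Derivation:
Hunk 1: at line 2 remove [sipb,hzi] add [rhfo,ttmv] -> 9 lines: krtx iux zkz rhfo ttmv tthc wbfu wbx tgdsu
Hunk 2: at line 1 remove [zkz] add [plao,ofea] -> 10 lines: krtx iux plao ofea rhfo ttmv tthc wbfu wbx tgdsu
Hunk 3: at line 5 remove [ttmv,tthc,wbfu] add [czz,jjqo] -> 9 lines: krtx iux plao ofea rhfo czz jjqo wbx tgdsu
Hunk 4: at line 4 remove [rhfo] add [lvgy] -> 9 lines: krtx iux plao ofea lvgy czz jjqo wbx tgdsu
Hunk 5: at line 2 remove [ofea] add [dry,jsqdg] -> 10 lines: krtx iux plao dry jsqdg lvgy czz jjqo wbx tgdsu
Hunk 6: at line 6 remove [czz,jjqo,wbx] add [mzy] -> 8 lines: krtx iux plao dry jsqdg lvgy mzy tgdsu
Final line 8: tgdsu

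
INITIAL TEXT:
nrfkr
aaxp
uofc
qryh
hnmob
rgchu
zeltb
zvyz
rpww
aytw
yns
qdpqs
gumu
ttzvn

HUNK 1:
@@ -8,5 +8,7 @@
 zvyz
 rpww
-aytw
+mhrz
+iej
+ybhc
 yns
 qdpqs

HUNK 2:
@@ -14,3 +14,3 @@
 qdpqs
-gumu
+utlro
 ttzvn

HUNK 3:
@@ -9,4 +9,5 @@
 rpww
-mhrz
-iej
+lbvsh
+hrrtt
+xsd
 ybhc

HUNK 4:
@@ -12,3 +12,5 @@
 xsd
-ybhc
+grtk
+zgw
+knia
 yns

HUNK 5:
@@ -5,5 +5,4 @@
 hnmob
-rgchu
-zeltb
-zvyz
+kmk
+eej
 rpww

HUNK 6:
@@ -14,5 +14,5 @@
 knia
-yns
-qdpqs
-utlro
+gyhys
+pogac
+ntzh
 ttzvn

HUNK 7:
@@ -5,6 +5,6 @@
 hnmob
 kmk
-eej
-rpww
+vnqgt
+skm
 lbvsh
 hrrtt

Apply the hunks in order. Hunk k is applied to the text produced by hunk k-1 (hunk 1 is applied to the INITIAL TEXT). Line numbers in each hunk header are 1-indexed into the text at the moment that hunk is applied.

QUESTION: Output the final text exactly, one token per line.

Answer: nrfkr
aaxp
uofc
qryh
hnmob
kmk
vnqgt
skm
lbvsh
hrrtt
xsd
grtk
zgw
knia
gyhys
pogac
ntzh
ttzvn

Derivation:
Hunk 1: at line 8 remove [aytw] add [mhrz,iej,ybhc] -> 16 lines: nrfkr aaxp uofc qryh hnmob rgchu zeltb zvyz rpww mhrz iej ybhc yns qdpqs gumu ttzvn
Hunk 2: at line 14 remove [gumu] add [utlro] -> 16 lines: nrfkr aaxp uofc qryh hnmob rgchu zeltb zvyz rpww mhrz iej ybhc yns qdpqs utlro ttzvn
Hunk 3: at line 9 remove [mhrz,iej] add [lbvsh,hrrtt,xsd] -> 17 lines: nrfkr aaxp uofc qryh hnmob rgchu zeltb zvyz rpww lbvsh hrrtt xsd ybhc yns qdpqs utlro ttzvn
Hunk 4: at line 12 remove [ybhc] add [grtk,zgw,knia] -> 19 lines: nrfkr aaxp uofc qryh hnmob rgchu zeltb zvyz rpww lbvsh hrrtt xsd grtk zgw knia yns qdpqs utlro ttzvn
Hunk 5: at line 5 remove [rgchu,zeltb,zvyz] add [kmk,eej] -> 18 lines: nrfkr aaxp uofc qryh hnmob kmk eej rpww lbvsh hrrtt xsd grtk zgw knia yns qdpqs utlro ttzvn
Hunk 6: at line 14 remove [yns,qdpqs,utlro] add [gyhys,pogac,ntzh] -> 18 lines: nrfkr aaxp uofc qryh hnmob kmk eej rpww lbvsh hrrtt xsd grtk zgw knia gyhys pogac ntzh ttzvn
Hunk 7: at line 5 remove [eej,rpww] add [vnqgt,skm] -> 18 lines: nrfkr aaxp uofc qryh hnmob kmk vnqgt skm lbvsh hrrtt xsd grtk zgw knia gyhys pogac ntzh ttzvn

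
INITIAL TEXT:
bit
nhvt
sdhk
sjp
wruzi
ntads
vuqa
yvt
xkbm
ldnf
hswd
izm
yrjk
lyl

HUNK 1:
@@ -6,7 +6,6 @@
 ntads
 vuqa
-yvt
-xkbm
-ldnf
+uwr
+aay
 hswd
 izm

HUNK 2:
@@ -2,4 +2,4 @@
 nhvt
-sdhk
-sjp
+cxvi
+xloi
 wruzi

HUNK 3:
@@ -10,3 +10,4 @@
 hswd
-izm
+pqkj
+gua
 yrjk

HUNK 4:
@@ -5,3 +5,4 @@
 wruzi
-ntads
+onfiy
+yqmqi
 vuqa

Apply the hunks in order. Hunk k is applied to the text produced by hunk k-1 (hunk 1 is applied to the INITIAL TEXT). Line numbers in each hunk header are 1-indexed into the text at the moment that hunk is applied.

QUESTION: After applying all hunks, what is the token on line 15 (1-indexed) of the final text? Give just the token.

Hunk 1: at line 6 remove [yvt,xkbm,ldnf] add [uwr,aay] -> 13 lines: bit nhvt sdhk sjp wruzi ntads vuqa uwr aay hswd izm yrjk lyl
Hunk 2: at line 2 remove [sdhk,sjp] add [cxvi,xloi] -> 13 lines: bit nhvt cxvi xloi wruzi ntads vuqa uwr aay hswd izm yrjk lyl
Hunk 3: at line 10 remove [izm] add [pqkj,gua] -> 14 lines: bit nhvt cxvi xloi wruzi ntads vuqa uwr aay hswd pqkj gua yrjk lyl
Hunk 4: at line 5 remove [ntads] add [onfiy,yqmqi] -> 15 lines: bit nhvt cxvi xloi wruzi onfiy yqmqi vuqa uwr aay hswd pqkj gua yrjk lyl
Final line 15: lyl

Answer: lyl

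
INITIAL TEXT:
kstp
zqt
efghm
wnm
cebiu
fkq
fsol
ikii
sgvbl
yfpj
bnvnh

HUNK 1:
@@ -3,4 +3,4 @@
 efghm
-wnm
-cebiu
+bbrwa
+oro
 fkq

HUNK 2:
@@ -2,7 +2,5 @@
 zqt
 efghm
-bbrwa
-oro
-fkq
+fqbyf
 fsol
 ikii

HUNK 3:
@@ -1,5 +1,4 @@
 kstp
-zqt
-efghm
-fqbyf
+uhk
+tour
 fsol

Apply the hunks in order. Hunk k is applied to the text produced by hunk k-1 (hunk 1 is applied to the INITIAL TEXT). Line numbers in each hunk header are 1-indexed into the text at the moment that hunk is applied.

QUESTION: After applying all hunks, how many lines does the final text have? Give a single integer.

Hunk 1: at line 3 remove [wnm,cebiu] add [bbrwa,oro] -> 11 lines: kstp zqt efghm bbrwa oro fkq fsol ikii sgvbl yfpj bnvnh
Hunk 2: at line 2 remove [bbrwa,oro,fkq] add [fqbyf] -> 9 lines: kstp zqt efghm fqbyf fsol ikii sgvbl yfpj bnvnh
Hunk 3: at line 1 remove [zqt,efghm,fqbyf] add [uhk,tour] -> 8 lines: kstp uhk tour fsol ikii sgvbl yfpj bnvnh
Final line count: 8

Answer: 8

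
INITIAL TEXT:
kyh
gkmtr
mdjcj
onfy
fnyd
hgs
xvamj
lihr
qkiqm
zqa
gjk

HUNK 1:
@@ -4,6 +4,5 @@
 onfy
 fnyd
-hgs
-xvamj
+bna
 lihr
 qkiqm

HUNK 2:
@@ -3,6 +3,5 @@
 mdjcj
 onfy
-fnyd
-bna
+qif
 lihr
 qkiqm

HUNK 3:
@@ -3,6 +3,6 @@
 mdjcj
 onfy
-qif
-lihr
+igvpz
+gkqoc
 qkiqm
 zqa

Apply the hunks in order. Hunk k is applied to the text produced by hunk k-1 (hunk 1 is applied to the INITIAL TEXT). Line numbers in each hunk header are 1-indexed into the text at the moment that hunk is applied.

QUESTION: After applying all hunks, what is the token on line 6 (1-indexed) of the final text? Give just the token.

Hunk 1: at line 4 remove [hgs,xvamj] add [bna] -> 10 lines: kyh gkmtr mdjcj onfy fnyd bna lihr qkiqm zqa gjk
Hunk 2: at line 3 remove [fnyd,bna] add [qif] -> 9 lines: kyh gkmtr mdjcj onfy qif lihr qkiqm zqa gjk
Hunk 3: at line 3 remove [qif,lihr] add [igvpz,gkqoc] -> 9 lines: kyh gkmtr mdjcj onfy igvpz gkqoc qkiqm zqa gjk
Final line 6: gkqoc

Answer: gkqoc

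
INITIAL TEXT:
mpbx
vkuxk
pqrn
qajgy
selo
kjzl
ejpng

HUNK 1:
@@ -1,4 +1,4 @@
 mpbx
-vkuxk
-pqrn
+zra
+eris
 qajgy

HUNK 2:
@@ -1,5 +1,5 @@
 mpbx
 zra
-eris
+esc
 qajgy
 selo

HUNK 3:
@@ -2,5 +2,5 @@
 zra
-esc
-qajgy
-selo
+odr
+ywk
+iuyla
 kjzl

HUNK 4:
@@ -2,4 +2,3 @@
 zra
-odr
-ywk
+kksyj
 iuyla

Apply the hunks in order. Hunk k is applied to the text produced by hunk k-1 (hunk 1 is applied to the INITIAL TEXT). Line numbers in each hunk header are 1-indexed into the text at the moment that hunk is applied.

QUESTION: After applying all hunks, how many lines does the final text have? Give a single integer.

Hunk 1: at line 1 remove [vkuxk,pqrn] add [zra,eris] -> 7 lines: mpbx zra eris qajgy selo kjzl ejpng
Hunk 2: at line 1 remove [eris] add [esc] -> 7 lines: mpbx zra esc qajgy selo kjzl ejpng
Hunk 3: at line 2 remove [esc,qajgy,selo] add [odr,ywk,iuyla] -> 7 lines: mpbx zra odr ywk iuyla kjzl ejpng
Hunk 4: at line 2 remove [odr,ywk] add [kksyj] -> 6 lines: mpbx zra kksyj iuyla kjzl ejpng
Final line count: 6

Answer: 6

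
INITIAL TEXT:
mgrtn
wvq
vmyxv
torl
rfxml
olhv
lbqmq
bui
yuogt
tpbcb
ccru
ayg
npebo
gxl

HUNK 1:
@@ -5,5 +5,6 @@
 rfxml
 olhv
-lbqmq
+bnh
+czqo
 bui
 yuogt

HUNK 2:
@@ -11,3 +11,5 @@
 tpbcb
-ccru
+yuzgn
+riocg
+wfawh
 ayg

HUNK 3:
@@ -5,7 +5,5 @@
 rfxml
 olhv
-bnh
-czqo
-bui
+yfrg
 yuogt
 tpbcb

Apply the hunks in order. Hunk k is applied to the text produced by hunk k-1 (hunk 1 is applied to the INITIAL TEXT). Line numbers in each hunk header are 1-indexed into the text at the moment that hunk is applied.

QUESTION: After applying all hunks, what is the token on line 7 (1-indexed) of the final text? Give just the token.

Hunk 1: at line 5 remove [lbqmq] add [bnh,czqo] -> 15 lines: mgrtn wvq vmyxv torl rfxml olhv bnh czqo bui yuogt tpbcb ccru ayg npebo gxl
Hunk 2: at line 11 remove [ccru] add [yuzgn,riocg,wfawh] -> 17 lines: mgrtn wvq vmyxv torl rfxml olhv bnh czqo bui yuogt tpbcb yuzgn riocg wfawh ayg npebo gxl
Hunk 3: at line 5 remove [bnh,czqo,bui] add [yfrg] -> 15 lines: mgrtn wvq vmyxv torl rfxml olhv yfrg yuogt tpbcb yuzgn riocg wfawh ayg npebo gxl
Final line 7: yfrg

Answer: yfrg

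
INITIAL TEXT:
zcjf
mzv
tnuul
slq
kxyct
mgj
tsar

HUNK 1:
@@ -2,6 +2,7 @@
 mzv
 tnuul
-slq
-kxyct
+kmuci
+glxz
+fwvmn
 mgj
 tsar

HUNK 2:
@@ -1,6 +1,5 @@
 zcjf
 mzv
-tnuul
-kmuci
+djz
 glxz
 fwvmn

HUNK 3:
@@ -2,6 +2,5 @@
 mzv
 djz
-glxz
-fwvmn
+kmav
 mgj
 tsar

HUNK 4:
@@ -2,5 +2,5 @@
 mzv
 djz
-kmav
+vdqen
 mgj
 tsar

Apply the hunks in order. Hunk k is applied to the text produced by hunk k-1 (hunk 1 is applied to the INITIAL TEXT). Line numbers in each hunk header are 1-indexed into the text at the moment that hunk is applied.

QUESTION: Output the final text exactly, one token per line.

Hunk 1: at line 2 remove [slq,kxyct] add [kmuci,glxz,fwvmn] -> 8 lines: zcjf mzv tnuul kmuci glxz fwvmn mgj tsar
Hunk 2: at line 1 remove [tnuul,kmuci] add [djz] -> 7 lines: zcjf mzv djz glxz fwvmn mgj tsar
Hunk 3: at line 2 remove [glxz,fwvmn] add [kmav] -> 6 lines: zcjf mzv djz kmav mgj tsar
Hunk 4: at line 2 remove [kmav] add [vdqen] -> 6 lines: zcjf mzv djz vdqen mgj tsar

Answer: zcjf
mzv
djz
vdqen
mgj
tsar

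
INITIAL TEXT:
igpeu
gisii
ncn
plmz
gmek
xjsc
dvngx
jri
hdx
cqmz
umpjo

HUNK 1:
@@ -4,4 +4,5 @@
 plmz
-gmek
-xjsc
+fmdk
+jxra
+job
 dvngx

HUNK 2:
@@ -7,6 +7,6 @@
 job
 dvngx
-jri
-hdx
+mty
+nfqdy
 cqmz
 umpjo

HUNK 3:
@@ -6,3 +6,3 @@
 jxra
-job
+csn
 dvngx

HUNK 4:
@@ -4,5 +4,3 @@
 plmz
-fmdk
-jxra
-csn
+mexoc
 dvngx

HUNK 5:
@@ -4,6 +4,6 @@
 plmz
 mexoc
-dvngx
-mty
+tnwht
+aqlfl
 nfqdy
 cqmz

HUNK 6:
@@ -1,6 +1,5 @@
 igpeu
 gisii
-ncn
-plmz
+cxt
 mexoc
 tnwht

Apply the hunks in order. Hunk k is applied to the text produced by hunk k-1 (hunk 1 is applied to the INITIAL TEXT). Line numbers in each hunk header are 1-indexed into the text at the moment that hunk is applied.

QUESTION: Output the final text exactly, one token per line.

Answer: igpeu
gisii
cxt
mexoc
tnwht
aqlfl
nfqdy
cqmz
umpjo

Derivation:
Hunk 1: at line 4 remove [gmek,xjsc] add [fmdk,jxra,job] -> 12 lines: igpeu gisii ncn plmz fmdk jxra job dvngx jri hdx cqmz umpjo
Hunk 2: at line 7 remove [jri,hdx] add [mty,nfqdy] -> 12 lines: igpeu gisii ncn plmz fmdk jxra job dvngx mty nfqdy cqmz umpjo
Hunk 3: at line 6 remove [job] add [csn] -> 12 lines: igpeu gisii ncn plmz fmdk jxra csn dvngx mty nfqdy cqmz umpjo
Hunk 4: at line 4 remove [fmdk,jxra,csn] add [mexoc] -> 10 lines: igpeu gisii ncn plmz mexoc dvngx mty nfqdy cqmz umpjo
Hunk 5: at line 4 remove [dvngx,mty] add [tnwht,aqlfl] -> 10 lines: igpeu gisii ncn plmz mexoc tnwht aqlfl nfqdy cqmz umpjo
Hunk 6: at line 1 remove [ncn,plmz] add [cxt] -> 9 lines: igpeu gisii cxt mexoc tnwht aqlfl nfqdy cqmz umpjo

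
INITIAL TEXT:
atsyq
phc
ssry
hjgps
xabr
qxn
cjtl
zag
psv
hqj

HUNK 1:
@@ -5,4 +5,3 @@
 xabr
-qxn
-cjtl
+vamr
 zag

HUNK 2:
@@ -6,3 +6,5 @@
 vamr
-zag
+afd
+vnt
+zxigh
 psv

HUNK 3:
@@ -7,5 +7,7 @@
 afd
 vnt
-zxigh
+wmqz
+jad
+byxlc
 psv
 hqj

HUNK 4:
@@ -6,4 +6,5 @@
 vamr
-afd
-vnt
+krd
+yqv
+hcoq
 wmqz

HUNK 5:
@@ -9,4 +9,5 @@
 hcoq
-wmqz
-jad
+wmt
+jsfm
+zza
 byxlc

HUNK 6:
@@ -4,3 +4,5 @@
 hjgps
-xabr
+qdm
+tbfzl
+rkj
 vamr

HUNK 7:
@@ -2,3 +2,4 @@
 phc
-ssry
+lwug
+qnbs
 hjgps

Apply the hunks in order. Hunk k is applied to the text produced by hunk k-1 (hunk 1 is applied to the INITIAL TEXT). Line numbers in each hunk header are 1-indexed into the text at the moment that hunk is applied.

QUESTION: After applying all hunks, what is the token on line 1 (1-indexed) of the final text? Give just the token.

Hunk 1: at line 5 remove [qxn,cjtl] add [vamr] -> 9 lines: atsyq phc ssry hjgps xabr vamr zag psv hqj
Hunk 2: at line 6 remove [zag] add [afd,vnt,zxigh] -> 11 lines: atsyq phc ssry hjgps xabr vamr afd vnt zxigh psv hqj
Hunk 3: at line 7 remove [zxigh] add [wmqz,jad,byxlc] -> 13 lines: atsyq phc ssry hjgps xabr vamr afd vnt wmqz jad byxlc psv hqj
Hunk 4: at line 6 remove [afd,vnt] add [krd,yqv,hcoq] -> 14 lines: atsyq phc ssry hjgps xabr vamr krd yqv hcoq wmqz jad byxlc psv hqj
Hunk 5: at line 9 remove [wmqz,jad] add [wmt,jsfm,zza] -> 15 lines: atsyq phc ssry hjgps xabr vamr krd yqv hcoq wmt jsfm zza byxlc psv hqj
Hunk 6: at line 4 remove [xabr] add [qdm,tbfzl,rkj] -> 17 lines: atsyq phc ssry hjgps qdm tbfzl rkj vamr krd yqv hcoq wmt jsfm zza byxlc psv hqj
Hunk 7: at line 2 remove [ssry] add [lwug,qnbs] -> 18 lines: atsyq phc lwug qnbs hjgps qdm tbfzl rkj vamr krd yqv hcoq wmt jsfm zza byxlc psv hqj
Final line 1: atsyq

Answer: atsyq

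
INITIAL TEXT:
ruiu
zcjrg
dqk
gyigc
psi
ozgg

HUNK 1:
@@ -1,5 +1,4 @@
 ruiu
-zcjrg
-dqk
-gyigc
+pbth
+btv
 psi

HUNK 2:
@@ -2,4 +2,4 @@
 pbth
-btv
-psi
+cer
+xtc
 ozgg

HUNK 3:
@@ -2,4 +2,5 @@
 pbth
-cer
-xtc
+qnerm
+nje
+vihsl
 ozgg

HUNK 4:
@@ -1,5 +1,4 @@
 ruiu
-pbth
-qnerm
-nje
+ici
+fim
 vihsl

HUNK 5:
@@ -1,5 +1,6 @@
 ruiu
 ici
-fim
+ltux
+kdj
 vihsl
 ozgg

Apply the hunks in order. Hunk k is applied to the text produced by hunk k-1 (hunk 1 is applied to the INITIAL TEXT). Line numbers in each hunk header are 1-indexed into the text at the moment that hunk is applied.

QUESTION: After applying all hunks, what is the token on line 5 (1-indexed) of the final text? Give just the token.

Answer: vihsl

Derivation:
Hunk 1: at line 1 remove [zcjrg,dqk,gyigc] add [pbth,btv] -> 5 lines: ruiu pbth btv psi ozgg
Hunk 2: at line 2 remove [btv,psi] add [cer,xtc] -> 5 lines: ruiu pbth cer xtc ozgg
Hunk 3: at line 2 remove [cer,xtc] add [qnerm,nje,vihsl] -> 6 lines: ruiu pbth qnerm nje vihsl ozgg
Hunk 4: at line 1 remove [pbth,qnerm,nje] add [ici,fim] -> 5 lines: ruiu ici fim vihsl ozgg
Hunk 5: at line 1 remove [fim] add [ltux,kdj] -> 6 lines: ruiu ici ltux kdj vihsl ozgg
Final line 5: vihsl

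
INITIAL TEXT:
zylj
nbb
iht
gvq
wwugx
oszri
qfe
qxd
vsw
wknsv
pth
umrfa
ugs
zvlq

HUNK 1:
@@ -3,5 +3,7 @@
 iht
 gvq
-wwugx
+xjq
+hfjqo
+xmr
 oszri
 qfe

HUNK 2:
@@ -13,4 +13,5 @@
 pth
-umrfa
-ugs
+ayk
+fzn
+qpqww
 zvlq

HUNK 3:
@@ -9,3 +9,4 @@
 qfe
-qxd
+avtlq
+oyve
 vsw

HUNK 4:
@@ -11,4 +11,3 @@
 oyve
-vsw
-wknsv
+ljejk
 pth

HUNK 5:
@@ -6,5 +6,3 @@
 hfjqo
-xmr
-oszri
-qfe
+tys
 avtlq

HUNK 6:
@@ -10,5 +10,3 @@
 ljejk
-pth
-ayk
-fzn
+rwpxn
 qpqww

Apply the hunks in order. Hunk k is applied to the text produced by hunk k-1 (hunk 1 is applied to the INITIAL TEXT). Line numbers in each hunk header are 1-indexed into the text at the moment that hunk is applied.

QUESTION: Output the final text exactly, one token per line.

Hunk 1: at line 3 remove [wwugx] add [xjq,hfjqo,xmr] -> 16 lines: zylj nbb iht gvq xjq hfjqo xmr oszri qfe qxd vsw wknsv pth umrfa ugs zvlq
Hunk 2: at line 13 remove [umrfa,ugs] add [ayk,fzn,qpqww] -> 17 lines: zylj nbb iht gvq xjq hfjqo xmr oszri qfe qxd vsw wknsv pth ayk fzn qpqww zvlq
Hunk 3: at line 9 remove [qxd] add [avtlq,oyve] -> 18 lines: zylj nbb iht gvq xjq hfjqo xmr oszri qfe avtlq oyve vsw wknsv pth ayk fzn qpqww zvlq
Hunk 4: at line 11 remove [vsw,wknsv] add [ljejk] -> 17 lines: zylj nbb iht gvq xjq hfjqo xmr oszri qfe avtlq oyve ljejk pth ayk fzn qpqww zvlq
Hunk 5: at line 6 remove [xmr,oszri,qfe] add [tys] -> 15 lines: zylj nbb iht gvq xjq hfjqo tys avtlq oyve ljejk pth ayk fzn qpqww zvlq
Hunk 6: at line 10 remove [pth,ayk,fzn] add [rwpxn] -> 13 lines: zylj nbb iht gvq xjq hfjqo tys avtlq oyve ljejk rwpxn qpqww zvlq

Answer: zylj
nbb
iht
gvq
xjq
hfjqo
tys
avtlq
oyve
ljejk
rwpxn
qpqww
zvlq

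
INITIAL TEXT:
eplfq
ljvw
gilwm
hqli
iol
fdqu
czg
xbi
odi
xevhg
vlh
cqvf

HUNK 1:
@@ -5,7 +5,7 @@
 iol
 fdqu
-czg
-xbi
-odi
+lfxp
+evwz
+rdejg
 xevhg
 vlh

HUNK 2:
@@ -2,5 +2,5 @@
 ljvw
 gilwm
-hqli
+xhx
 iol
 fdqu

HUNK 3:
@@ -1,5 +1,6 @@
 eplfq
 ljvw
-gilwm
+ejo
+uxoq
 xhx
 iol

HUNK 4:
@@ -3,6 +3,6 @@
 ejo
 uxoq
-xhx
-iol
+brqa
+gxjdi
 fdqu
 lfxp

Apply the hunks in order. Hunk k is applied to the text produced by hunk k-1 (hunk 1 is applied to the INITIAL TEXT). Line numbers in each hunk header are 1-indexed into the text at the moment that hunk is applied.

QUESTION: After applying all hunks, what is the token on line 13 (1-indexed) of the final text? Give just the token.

Answer: cqvf

Derivation:
Hunk 1: at line 5 remove [czg,xbi,odi] add [lfxp,evwz,rdejg] -> 12 lines: eplfq ljvw gilwm hqli iol fdqu lfxp evwz rdejg xevhg vlh cqvf
Hunk 2: at line 2 remove [hqli] add [xhx] -> 12 lines: eplfq ljvw gilwm xhx iol fdqu lfxp evwz rdejg xevhg vlh cqvf
Hunk 3: at line 1 remove [gilwm] add [ejo,uxoq] -> 13 lines: eplfq ljvw ejo uxoq xhx iol fdqu lfxp evwz rdejg xevhg vlh cqvf
Hunk 4: at line 3 remove [xhx,iol] add [brqa,gxjdi] -> 13 lines: eplfq ljvw ejo uxoq brqa gxjdi fdqu lfxp evwz rdejg xevhg vlh cqvf
Final line 13: cqvf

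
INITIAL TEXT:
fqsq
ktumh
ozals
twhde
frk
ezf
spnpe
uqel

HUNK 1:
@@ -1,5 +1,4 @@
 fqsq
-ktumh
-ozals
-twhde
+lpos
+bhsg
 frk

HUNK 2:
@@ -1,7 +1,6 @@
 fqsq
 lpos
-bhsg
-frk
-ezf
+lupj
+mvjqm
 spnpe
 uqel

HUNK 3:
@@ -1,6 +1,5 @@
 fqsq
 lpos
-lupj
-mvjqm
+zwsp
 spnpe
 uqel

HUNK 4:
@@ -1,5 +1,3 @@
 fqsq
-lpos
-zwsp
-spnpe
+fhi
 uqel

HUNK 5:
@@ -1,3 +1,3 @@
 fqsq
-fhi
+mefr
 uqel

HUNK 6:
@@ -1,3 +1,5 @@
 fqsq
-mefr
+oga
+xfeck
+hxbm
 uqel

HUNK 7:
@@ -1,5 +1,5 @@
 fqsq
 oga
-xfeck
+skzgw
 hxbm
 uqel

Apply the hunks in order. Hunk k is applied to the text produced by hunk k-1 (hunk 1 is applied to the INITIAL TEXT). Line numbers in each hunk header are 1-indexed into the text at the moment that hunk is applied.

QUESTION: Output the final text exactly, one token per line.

Hunk 1: at line 1 remove [ktumh,ozals,twhde] add [lpos,bhsg] -> 7 lines: fqsq lpos bhsg frk ezf spnpe uqel
Hunk 2: at line 1 remove [bhsg,frk,ezf] add [lupj,mvjqm] -> 6 lines: fqsq lpos lupj mvjqm spnpe uqel
Hunk 3: at line 1 remove [lupj,mvjqm] add [zwsp] -> 5 lines: fqsq lpos zwsp spnpe uqel
Hunk 4: at line 1 remove [lpos,zwsp,spnpe] add [fhi] -> 3 lines: fqsq fhi uqel
Hunk 5: at line 1 remove [fhi] add [mefr] -> 3 lines: fqsq mefr uqel
Hunk 6: at line 1 remove [mefr] add [oga,xfeck,hxbm] -> 5 lines: fqsq oga xfeck hxbm uqel
Hunk 7: at line 1 remove [xfeck] add [skzgw] -> 5 lines: fqsq oga skzgw hxbm uqel

Answer: fqsq
oga
skzgw
hxbm
uqel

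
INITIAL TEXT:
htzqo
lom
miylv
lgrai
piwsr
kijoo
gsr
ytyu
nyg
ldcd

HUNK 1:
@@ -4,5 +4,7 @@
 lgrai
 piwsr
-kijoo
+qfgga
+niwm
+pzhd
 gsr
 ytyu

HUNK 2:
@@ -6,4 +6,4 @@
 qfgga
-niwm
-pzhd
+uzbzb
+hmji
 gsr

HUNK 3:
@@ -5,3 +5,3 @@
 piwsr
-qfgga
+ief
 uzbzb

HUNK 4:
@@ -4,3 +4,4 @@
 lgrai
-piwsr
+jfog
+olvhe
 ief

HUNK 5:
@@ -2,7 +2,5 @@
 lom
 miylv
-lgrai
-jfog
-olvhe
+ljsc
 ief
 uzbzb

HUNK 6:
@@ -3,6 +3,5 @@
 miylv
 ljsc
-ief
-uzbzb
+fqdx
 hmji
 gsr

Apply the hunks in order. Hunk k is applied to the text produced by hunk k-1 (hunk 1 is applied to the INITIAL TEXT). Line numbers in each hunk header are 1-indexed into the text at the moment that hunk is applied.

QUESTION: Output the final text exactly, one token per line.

Answer: htzqo
lom
miylv
ljsc
fqdx
hmji
gsr
ytyu
nyg
ldcd

Derivation:
Hunk 1: at line 4 remove [kijoo] add [qfgga,niwm,pzhd] -> 12 lines: htzqo lom miylv lgrai piwsr qfgga niwm pzhd gsr ytyu nyg ldcd
Hunk 2: at line 6 remove [niwm,pzhd] add [uzbzb,hmji] -> 12 lines: htzqo lom miylv lgrai piwsr qfgga uzbzb hmji gsr ytyu nyg ldcd
Hunk 3: at line 5 remove [qfgga] add [ief] -> 12 lines: htzqo lom miylv lgrai piwsr ief uzbzb hmji gsr ytyu nyg ldcd
Hunk 4: at line 4 remove [piwsr] add [jfog,olvhe] -> 13 lines: htzqo lom miylv lgrai jfog olvhe ief uzbzb hmji gsr ytyu nyg ldcd
Hunk 5: at line 2 remove [lgrai,jfog,olvhe] add [ljsc] -> 11 lines: htzqo lom miylv ljsc ief uzbzb hmji gsr ytyu nyg ldcd
Hunk 6: at line 3 remove [ief,uzbzb] add [fqdx] -> 10 lines: htzqo lom miylv ljsc fqdx hmji gsr ytyu nyg ldcd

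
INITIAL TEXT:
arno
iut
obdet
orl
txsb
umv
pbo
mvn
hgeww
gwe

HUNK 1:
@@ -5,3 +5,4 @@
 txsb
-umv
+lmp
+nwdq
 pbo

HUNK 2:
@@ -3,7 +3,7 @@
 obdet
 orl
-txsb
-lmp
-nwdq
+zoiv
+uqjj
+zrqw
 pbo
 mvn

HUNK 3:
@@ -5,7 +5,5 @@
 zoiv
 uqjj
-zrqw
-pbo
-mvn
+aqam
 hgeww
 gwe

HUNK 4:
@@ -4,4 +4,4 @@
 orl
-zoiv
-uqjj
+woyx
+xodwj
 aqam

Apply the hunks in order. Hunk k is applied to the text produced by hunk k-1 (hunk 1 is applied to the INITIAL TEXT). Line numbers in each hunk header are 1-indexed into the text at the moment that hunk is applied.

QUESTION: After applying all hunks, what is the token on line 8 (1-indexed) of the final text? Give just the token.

Hunk 1: at line 5 remove [umv] add [lmp,nwdq] -> 11 lines: arno iut obdet orl txsb lmp nwdq pbo mvn hgeww gwe
Hunk 2: at line 3 remove [txsb,lmp,nwdq] add [zoiv,uqjj,zrqw] -> 11 lines: arno iut obdet orl zoiv uqjj zrqw pbo mvn hgeww gwe
Hunk 3: at line 5 remove [zrqw,pbo,mvn] add [aqam] -> 9 lines: arno iut obdet orl zoiv uqjj aqam hgeww gwe
Hunk 4: at line 4 remove [zoiv,uqjj] add [woyx,xodwj] -> 9 lines: arno iut obdet orl woyx xodwj aqam hgeww gwe
Final line 8: hgeww

Answer: hgeww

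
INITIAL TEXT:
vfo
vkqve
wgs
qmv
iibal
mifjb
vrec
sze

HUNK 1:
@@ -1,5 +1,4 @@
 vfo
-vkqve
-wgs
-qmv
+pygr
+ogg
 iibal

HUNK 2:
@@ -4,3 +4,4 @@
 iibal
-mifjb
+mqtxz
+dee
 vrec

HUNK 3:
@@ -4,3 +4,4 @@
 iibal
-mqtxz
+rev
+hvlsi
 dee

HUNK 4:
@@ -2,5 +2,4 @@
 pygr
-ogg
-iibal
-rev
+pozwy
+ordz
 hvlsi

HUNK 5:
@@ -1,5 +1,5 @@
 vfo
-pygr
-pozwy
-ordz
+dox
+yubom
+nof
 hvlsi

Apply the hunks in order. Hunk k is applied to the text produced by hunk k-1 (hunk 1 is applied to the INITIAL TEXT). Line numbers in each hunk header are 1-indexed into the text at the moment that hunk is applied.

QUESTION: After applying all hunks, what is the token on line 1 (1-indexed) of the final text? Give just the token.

Answer: vfo

Derivation:
Hunk 1: at line 1 remove [vkqve,wgs,qmv] add [pygr,ogg] -> 7 lines: vfo pygr ogg iibal mifjb vrec sze
Hunk 2: at line 4 remove [mifjb] add [mqtxz,dee] -> 8 lines: vfo pygr ogg iibal mqtxz dee vrec sze
Hunk 3: at line 4 remove [mqtxz] add [rev,hvlsi] -> 9 lines: vfo pygr ogg iibal rev hvlsi dee vrec sze
Hunk 4: at line 2 remove [ogg,iibal,rev] add [pozwy,ordz] -> 8 lines: vfo pygr pozwy ordz hvlsi dee vrec sze
Hunk 5: at line 1 remove [pygr,pozwy,ordz] add [dox,yubom,nof] -> 8 lines: vfo dox yubom nof hvlsi dee vrec sze
Final line 1: vfo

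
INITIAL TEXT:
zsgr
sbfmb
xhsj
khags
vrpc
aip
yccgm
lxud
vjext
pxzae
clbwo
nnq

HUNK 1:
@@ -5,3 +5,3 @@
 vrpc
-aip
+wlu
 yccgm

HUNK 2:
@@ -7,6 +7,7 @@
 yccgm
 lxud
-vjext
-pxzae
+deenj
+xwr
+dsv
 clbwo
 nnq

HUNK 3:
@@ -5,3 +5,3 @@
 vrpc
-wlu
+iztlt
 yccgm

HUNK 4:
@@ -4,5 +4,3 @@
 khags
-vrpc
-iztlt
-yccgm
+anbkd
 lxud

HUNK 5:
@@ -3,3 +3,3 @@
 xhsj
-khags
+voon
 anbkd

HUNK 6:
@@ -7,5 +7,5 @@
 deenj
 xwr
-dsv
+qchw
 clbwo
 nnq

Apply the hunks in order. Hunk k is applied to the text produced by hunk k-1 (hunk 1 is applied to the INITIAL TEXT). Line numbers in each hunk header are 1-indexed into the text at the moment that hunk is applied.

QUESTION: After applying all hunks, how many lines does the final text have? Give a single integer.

Hunk 1: at line 5 remove [aip] add [wlu] -> 12 lines: zsgr sbfmb xhsj khags vrpc wlu yccgm lxud vjext pxzae clbwo nnq
Hunk 2: at line 7 remove [vjext,pxzae] add [deenj,xwr,dsv] -> 13 lines: zsgr sbfmb xhsj khags vrpc wlu yccgm lxud deenj xwr dsv clbwo nnq
Hunk 3: at line 5 remove [wlu] add [iztlt] -> 13 lines: zsgr sbfmb xhsj khags vrpc iztlt yccgm lxud deenj xwr dsv clbwo nnq
Hunk 4: at line 4 remove [vrpc,iztlt,yccgm] add [anbkd] -> 11 lines: zsgr sbfmb xhsj khags anbkd lxud deenj xwr dsv clbwo nnq
Hunk 5: at line 3 remove [khags] add [voon] -> 11 lines: zsgr sbfmb xhsj voon anbkd lxud deenj xwr dsv clbwo nnq
Hunk 6: at line 7 remove [dsv] add [qchw] -> 11 lines: zsgr sbfmb xhsj voon anbkd lxud deenj xwr qchw clbwo nnq
Final line count: 11

Answer: 11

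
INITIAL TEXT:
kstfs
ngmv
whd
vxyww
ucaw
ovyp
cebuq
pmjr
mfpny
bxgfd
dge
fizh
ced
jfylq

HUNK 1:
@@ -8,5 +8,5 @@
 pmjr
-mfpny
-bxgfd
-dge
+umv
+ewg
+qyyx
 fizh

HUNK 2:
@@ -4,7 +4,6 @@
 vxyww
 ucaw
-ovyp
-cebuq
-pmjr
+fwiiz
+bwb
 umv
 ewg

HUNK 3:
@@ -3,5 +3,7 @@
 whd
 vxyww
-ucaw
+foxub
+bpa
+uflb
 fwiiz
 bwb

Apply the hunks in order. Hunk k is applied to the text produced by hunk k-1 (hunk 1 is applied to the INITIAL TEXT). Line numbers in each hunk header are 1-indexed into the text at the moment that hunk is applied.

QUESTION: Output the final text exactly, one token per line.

Answer: kstfs
ngmv
whd
vxyww
foxub
bpa
uflb
fwiiz
bwb
umv
ewg
qyyx
fizh
ced
jfylq

Derivation:
Hunk 1: at line 8 remove [mfpny,bxgfd,dge] add [umv,ewg,qyyx] -> 14 lines: kstfs ngmv whd vxyww ucaw ovyp cebuq pmjr umv ewg qyyx fizh ced jfylq
Hunk 2: at line 4 remove [ovyp,cebuq,pmjr] add [fwiiz,bwb] -> 13 lines: kstfs ngmv whd vxyww ucaw fwiiz bwb umv ewg qyyx fizh ced jfylq
Hunk 3: at line 3 remove [ucaw] add [foxub,bpa,uflb] -> 15 lines: kstfs ngmv whd vxyww foxub bpa uflb fwiiz bwb umv ewg qyyx fizh ced jfylq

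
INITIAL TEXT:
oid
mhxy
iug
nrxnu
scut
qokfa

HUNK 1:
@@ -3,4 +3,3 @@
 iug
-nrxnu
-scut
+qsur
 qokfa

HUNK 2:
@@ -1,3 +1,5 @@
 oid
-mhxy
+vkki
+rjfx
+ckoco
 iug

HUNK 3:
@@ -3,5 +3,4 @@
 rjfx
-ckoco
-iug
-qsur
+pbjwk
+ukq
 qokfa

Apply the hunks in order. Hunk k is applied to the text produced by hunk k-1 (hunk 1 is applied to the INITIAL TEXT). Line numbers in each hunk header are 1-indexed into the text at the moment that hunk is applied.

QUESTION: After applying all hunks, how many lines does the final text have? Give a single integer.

Hunk 1: at line 3 remove [nrxnu,scut] add [qsur] -> 5 lines: oid mhxy iug qsur qokfa
Hunk 2: at line 1 remove [mhxy] add [vkki,rjfx,ckoco] -> 7 lines: oid vkki rjfx ckoco iug qsur qokfa
Hunk 3: at line 3 remove [ckoco,iug,qsur] add [pbjwk,ukq] -> 6 lines: oid vkki rjfx pbjwk ukq qokfa
Final line count: 6

Answer: 6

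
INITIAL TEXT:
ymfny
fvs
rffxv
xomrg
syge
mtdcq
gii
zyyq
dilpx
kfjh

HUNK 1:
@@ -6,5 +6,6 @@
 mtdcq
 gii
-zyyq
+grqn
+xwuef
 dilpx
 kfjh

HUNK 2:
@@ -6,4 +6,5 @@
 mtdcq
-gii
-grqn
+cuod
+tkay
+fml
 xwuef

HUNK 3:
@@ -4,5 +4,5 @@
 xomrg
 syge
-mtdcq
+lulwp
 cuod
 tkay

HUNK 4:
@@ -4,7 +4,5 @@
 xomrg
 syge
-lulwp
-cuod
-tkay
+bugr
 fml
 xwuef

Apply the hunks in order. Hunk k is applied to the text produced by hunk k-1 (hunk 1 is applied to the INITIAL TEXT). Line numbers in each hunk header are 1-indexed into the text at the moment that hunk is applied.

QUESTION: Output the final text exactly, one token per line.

Hunk 1: at line 6 remove [zyyq] add [grqn,xwuef] -> 11 lines: ymfny fvs rffxv xomrg syge mtdcq gii grqn xwuef dilpx kfjh
Hunk 2: at line 6 remove [gii,grqn] add [cuod,tkay,fml] -> 12 lines: ymfny fvs rffxv xomrg syge mtdcq cuod tkay fml xwuef dilpx kfjh
Hunk 3: at line 4 remove [mtdcq] add [lulwp] -> 12 lines: ymfny fvs rffxv xomrg syge lulwp cuod tkay fml xwuef dilpx kfjh
Hunk 4: at line 4 remove [lulwp,cuod,tkay] add [bugr] -> 10 lines: ymfny fvs rffxv xomrg syge bugr fml xwuef dilpx kfjh

Answer: ymfny
fvs
rffxv
xomrg
syge
bugr
fml
xwuef
dilpx
kfjh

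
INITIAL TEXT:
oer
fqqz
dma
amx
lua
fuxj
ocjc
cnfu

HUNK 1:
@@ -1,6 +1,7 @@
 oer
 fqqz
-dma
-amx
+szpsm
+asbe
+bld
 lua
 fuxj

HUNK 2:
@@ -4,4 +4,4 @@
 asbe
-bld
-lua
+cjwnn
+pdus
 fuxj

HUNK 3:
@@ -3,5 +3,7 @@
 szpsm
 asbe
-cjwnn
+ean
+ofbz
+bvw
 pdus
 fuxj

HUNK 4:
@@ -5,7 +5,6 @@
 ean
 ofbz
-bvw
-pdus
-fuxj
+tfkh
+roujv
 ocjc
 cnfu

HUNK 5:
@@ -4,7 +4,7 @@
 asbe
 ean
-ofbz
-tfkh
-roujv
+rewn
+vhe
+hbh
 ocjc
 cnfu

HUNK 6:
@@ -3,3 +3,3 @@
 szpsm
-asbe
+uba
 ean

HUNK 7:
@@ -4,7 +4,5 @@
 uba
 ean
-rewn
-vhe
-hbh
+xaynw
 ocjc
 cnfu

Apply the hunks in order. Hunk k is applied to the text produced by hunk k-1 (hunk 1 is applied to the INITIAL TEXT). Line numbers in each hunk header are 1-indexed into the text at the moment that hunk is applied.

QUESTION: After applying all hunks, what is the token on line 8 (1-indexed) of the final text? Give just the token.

Hunk 1: at line 1 remove [dma,amx] add [szpsm,asbe,bld] -> 9 lines: oer fqqz szpsm asbe bld lua fuxj ocjc cnfu
Hunk 2: at line 4 remove [bld,lua] add [cjwnn,pdus] -> 9 lines: oer fqqz szpsm asbe cjwnn pdus fuxj ocjc cnfu
Hunk 3: at line 3 remove [cjwnn] add [ean,ofbz,bvw] -> 11 lines: oer fqqz szpsm asbe ean ofbz bvw pdus fuxj ocjc cnfu
Hunk 4: at line 5 remove [bvw,pdus,fuxj] add [tfkh,roujv] -> 10 lines: oer fqqz szpsm asbe ean ofbz tfkh roujv ocjc cnfu
Hunk 5: at line 4 remove [ofbz,tfkh,roujv] add [rewn,vhe,hbh] -> 10 lines: oer fqqz szpsm asbe ean rewn vhe hbh ocjc cnfu
Hunk 6: at line 3 remove [asbe] add [uba] -> 10 lines: oer fqqz szpsm uba ean rewn vhe hbh ocjc cnfu
Hunk 7: at line 4 remove [rewn,vhe,hbh] add [xaynw] -> 8 lines: oer fqqz szpsm uba ean xaynw ocjc cnfu
Final line 8: cnfu

Answer: cnfu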